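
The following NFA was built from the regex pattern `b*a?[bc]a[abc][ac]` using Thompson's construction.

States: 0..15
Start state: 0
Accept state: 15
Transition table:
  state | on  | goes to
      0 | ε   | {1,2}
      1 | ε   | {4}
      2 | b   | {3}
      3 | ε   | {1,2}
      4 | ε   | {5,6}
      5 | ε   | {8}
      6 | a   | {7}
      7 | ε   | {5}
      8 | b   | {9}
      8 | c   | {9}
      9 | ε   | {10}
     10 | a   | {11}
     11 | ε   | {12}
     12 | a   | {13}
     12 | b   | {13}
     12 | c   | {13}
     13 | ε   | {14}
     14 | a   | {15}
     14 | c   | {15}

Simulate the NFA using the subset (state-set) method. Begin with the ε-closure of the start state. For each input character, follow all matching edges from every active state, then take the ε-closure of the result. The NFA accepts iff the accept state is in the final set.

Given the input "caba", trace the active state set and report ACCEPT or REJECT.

Answer: ACCEPT

Trace:
initial (ε-close {0}): {0,1,2,4,5,6,8}
'c' @ 1: {9,10}
'a' @ 2: {11,12}
'b' @ 3: {13,14}
'a' @ 4: {15}  [accepting]
final: {15}; accept 15 in set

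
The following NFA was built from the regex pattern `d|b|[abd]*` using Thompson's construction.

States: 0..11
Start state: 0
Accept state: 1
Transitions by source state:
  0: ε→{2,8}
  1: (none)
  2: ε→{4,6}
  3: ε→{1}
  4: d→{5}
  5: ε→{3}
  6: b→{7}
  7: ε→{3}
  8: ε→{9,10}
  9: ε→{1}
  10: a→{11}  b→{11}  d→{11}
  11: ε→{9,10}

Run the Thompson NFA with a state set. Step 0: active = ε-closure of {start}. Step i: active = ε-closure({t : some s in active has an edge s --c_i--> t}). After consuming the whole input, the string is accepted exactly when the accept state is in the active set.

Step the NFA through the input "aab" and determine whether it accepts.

S₀ = ε-closure({0}) = {0,1,2,4,6,8,9,10}
'a' @ 1: {1,9,10,11}  (accept∈set)
'a' @ 2: {1,9,10,11}  (accept∈set)
'b' @ 3: {1,9,10,11}  (accept∈set)
end set {1,9,10,11} — state 1 in

Answer: ACCEPT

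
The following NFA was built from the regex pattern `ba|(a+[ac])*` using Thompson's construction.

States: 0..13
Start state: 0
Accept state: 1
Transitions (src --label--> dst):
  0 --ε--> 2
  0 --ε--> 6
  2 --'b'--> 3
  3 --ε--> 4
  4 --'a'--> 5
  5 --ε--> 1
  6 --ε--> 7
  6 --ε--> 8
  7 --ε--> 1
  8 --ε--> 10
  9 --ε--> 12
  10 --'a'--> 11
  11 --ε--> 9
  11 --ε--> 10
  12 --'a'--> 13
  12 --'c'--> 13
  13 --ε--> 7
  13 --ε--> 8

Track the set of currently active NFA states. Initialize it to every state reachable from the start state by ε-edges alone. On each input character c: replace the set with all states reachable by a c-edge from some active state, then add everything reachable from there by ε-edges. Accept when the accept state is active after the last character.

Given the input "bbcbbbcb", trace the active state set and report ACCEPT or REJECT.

initial (ε-close {0}): {0,1,2,6,7,8,10}
'b' @ 1: {3,4}
'b' @ 2: {}  — no active states
rest 'cbbbcb' ignored (set empty)
end set {} — state 1 not in

Answer: REJECT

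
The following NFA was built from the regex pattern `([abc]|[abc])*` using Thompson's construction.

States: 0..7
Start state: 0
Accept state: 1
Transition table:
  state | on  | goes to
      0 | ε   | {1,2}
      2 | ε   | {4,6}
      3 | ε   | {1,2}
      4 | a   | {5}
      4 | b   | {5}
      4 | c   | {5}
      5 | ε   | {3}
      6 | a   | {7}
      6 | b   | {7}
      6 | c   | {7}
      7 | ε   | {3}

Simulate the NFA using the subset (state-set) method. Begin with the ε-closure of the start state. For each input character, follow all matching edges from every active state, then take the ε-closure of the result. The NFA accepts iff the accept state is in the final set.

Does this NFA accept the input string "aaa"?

Answer: ACCEPT

Trace:
initial (ε-close {0}): {0,1,2,4,6}
'a' @ 1: {1,2,3,4,5,6,7}  [accepting]
'a' @ 2: {1,2,3,4,5,6,7}  [accepting]
'a' @ 3: {1,2,3,4,5,6,7}  [accepting]
end set {1,2,3,4,5,6,7} — state 1 in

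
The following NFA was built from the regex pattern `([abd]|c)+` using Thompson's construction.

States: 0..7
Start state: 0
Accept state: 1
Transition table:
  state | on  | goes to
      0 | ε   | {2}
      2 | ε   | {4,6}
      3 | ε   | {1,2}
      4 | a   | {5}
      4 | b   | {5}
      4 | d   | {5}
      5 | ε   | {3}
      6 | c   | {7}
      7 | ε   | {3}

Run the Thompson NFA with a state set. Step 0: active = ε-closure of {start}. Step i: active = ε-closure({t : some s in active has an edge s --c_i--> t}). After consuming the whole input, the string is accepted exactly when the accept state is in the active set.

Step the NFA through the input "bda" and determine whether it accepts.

Answer: ACCEPT

Derivation:
S₀ = ε-closure({0}) = {0,2,4,6}
'b' @ 1: {1,2,3,4,5,6}  [accepting]
'd' @ 2: {1,2,3,4,5,6}  [accepting]
'a' @ 3: {1,2,3,4,5,6}  [accepting]
end set {1,2,3,4,5,6} — state 1 in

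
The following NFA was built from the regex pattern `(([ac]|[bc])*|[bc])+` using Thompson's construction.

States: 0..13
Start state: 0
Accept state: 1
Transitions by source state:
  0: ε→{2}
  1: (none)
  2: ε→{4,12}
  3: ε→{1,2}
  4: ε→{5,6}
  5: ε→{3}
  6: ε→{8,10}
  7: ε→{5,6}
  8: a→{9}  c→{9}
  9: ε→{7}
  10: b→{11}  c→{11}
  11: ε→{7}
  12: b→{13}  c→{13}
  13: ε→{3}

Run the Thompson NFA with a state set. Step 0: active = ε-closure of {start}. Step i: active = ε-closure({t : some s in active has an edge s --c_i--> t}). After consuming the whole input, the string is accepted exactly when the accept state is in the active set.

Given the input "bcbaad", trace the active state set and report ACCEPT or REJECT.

S₀ = ε-closure({0}) = {0,1,2,3,4,5,6,8,10,12}
'b' @ 1: {1,2,3,4,5,6,7,8,10,11,12,13}  [accepting]
'c' @ 2: {1,2,3,4,5,6,7,8,9,10,11,12,13}  [accepting]
'b' @ 3: {1,2,3,4,5,6,7,8,10,11,12,13}  [accepting]
'a' @ 4: {1,2,3,4,5,6,7,8,9,10,12}  [accepting]
'a' @ 5: {1,2,3,4,5,6,7,8,9,10,12}  [accepting]
'd' @ 6: {}  — no active states
final: {}; accept 1 not in set

Answer: REJECT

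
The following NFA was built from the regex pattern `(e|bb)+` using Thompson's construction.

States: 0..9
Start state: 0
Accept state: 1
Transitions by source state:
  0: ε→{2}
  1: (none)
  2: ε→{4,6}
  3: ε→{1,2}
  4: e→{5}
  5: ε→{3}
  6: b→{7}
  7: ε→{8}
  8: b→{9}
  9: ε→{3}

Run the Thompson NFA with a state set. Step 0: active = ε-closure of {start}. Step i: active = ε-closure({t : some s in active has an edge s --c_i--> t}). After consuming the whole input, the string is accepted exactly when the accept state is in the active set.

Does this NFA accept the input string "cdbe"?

start: ε-closure({0}) = {0,2,4,6}
'c' @ 1: {}  — no active states
rest 'dbe' ignored (set empty)
after full input: {}  (accept=1 not in)

Answer: REJECT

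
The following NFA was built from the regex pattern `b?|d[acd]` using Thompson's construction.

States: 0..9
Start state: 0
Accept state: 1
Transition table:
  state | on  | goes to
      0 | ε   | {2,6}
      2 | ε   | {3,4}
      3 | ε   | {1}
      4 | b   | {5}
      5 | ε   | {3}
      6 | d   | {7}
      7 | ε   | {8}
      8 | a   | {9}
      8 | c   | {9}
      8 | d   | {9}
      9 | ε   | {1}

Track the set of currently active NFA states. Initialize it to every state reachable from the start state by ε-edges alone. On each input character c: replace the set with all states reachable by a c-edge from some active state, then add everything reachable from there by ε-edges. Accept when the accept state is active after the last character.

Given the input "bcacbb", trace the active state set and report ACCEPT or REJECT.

initial (ε-close {0}): {0,1,2,3,4,6}
'b' @ 1: {1,3,5}  ✓accept
'c' @ 2: {}  — dead — no transitions
rest 'acbb' ignored (set empty)
after full input: {}  (accept=1 not in)

Answer: REJECT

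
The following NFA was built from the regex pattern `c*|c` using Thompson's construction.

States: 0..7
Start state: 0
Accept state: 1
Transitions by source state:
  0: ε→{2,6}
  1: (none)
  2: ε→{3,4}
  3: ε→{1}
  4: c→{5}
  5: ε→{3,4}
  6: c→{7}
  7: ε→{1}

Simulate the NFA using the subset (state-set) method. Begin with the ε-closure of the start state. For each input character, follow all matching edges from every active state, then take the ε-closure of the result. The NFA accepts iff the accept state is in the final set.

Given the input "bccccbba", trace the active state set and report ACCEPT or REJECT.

Answer: REJECT

Steps:
initial (ε-close {0}): {0,1,2,3,4,6}
'b' @ 1: {}  — state set empty
rest 'ccccbba' ignored (set empty)
final: {}; accept 1 not in set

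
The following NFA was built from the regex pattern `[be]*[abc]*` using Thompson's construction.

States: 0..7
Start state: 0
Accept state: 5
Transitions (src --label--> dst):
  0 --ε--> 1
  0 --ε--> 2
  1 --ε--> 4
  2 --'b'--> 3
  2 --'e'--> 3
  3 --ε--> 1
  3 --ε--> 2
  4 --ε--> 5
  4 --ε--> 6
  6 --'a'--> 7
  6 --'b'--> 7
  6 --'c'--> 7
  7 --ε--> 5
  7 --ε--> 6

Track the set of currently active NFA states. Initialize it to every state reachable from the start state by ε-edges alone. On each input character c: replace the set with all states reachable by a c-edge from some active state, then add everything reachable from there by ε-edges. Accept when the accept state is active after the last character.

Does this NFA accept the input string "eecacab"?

Answer: ACCEPT

Trace:
initial (ε-close {0}): {0,1,2,4,5,6}
'e' @ 1: {1,2,3,4,5,6}  (accept∈set)
'e' @ 2: {1,2,3,4,5,6}  (accept∈set)
'c' @ 3: {5,6,7}  (accept∈set)
'a' @ 4: {5,6,7}  (accept∈set)
'c' @ 5: {5,6,7}  (accept∈set)
'a' @ 6: {5,6,7}  (accept∈set)
'b' @ 7: {5,6,7}  (accept∈set)
end set {5,6,7} — state 5 in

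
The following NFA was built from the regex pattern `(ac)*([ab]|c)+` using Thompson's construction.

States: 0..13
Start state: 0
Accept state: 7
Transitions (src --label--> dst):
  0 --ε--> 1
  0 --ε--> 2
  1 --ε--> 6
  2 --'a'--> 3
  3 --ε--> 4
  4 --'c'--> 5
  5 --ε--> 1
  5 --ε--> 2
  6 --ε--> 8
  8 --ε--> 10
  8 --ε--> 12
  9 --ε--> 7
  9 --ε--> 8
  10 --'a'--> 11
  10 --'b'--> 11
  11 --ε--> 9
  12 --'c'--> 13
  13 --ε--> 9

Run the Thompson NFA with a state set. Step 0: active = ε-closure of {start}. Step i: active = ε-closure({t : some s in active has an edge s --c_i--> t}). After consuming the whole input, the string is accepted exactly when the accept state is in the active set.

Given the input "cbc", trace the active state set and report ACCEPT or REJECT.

Answer: ACCEPT

Steps:
S₀ = ε-closure({0}) = {0,1,2,6,8,10,12}
'c' @ 1: {7,8,9,10,12,13}  ✓accept
'b' @ 2: {7,8,9,10,11,12}  ✓accept
'c' @ 3: {7,8,9,10,12,13}  ✓accept
after full input: {7,8,9,10,12,13}  (accept=7 in)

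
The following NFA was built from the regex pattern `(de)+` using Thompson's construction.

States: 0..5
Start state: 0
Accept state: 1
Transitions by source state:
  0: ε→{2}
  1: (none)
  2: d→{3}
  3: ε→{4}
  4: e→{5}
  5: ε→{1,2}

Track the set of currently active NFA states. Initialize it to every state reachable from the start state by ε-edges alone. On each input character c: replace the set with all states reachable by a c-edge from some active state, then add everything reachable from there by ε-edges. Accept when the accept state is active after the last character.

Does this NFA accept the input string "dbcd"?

S₀ = ε-closure({0}) = {0,2}
'd' @ 1: {3,4}
'b' @ 2: {}  — state set empty
rest 'cd' ignored (set empty)
final: {}; accept 1 not in set

Answer: REJECT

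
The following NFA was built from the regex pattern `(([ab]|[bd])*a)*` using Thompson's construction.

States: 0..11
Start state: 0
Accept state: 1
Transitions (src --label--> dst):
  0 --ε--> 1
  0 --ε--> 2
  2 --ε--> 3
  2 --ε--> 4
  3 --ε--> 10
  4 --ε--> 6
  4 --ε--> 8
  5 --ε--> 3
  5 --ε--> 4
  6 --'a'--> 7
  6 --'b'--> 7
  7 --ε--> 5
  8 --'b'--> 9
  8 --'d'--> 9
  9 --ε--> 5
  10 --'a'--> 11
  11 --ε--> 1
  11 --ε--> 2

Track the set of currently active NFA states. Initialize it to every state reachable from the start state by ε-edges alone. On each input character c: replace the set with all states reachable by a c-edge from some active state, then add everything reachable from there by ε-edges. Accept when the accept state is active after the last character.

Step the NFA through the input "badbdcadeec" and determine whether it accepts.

start: ε-closure({0}) = {0,1,2,3,4,6,8,10}
'b' @ 1: {3,4,5,6,7,8,9,10}
'a' @ 2: {1,2,3,4,5,6,7,8,10,11}  ✓accept
'd' @ 3: {3,4,5,6,8,9,10}
'b' @ 4: {3,4,5,6,7,8,9,10}
'd' @ 5: {3,4,5,6,8,9,10}
'c' @ 6: {}  — state set empty
rest 'adeec' ignored (set empty)
final: {}; accept 1 not in set

Answer: REJECT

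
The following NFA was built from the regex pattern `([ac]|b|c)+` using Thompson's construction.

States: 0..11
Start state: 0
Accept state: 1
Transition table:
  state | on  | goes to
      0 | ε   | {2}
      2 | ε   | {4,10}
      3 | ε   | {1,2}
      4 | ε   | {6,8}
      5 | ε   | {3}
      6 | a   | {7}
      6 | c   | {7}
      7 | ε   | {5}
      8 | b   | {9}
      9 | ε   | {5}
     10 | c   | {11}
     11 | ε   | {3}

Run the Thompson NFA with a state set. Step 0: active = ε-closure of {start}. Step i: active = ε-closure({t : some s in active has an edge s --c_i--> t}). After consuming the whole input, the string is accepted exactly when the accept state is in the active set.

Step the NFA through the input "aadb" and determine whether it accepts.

start: ε-closure({0}) = {0,2,4,6,8,10}
'a' @ 1: {1,2,3,4,5,6,7,8,10}  ✓accept
'a' @ 2: {1,2,3,4,5,6,7,8,10}  ✓accept
'd' @ 3: {}  — state set empty
rest 'b' ignored (set empty)
final: {}; accept 1 not in set

Answer: REJECT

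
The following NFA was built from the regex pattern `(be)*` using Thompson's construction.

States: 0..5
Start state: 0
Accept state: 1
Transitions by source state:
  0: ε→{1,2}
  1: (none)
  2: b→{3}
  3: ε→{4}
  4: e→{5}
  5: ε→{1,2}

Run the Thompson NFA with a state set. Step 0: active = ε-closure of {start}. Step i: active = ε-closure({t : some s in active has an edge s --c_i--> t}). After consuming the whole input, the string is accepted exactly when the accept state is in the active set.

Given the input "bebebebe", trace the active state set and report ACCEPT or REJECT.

initial (ε-close {0}): {0,1,2}
'b' @ 1: {3,4}
'e' @ 2: {1,2,5}  [accepting]
'b' @ 3: {3,4}
'e' @ 4: {1,2,5}  [accepting]
'b' @ 5: {3,4}
'e' @ 6: {1,2,5}  [accepting]
'b' @ 7: {3,4}
'e' @ 8: {1,2,5}  [accepting]
end set {1,2,5} — state 1 in

Answer: ACCEPT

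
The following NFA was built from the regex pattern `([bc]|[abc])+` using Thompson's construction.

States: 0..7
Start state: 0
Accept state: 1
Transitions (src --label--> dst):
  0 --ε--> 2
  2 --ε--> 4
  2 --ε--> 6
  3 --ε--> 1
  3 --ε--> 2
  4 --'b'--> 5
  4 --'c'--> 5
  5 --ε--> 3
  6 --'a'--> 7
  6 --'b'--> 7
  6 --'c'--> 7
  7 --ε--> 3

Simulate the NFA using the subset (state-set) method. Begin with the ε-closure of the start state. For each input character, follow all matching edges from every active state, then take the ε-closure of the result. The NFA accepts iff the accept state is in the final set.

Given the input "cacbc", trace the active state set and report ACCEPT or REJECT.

S₀ = ε-closure({0}) = {0,2,4,6}
'c' @ 1: {1,2,3,4,5,6,7}  ✓accept
'a' @ 2: {1,2,3,4,6,7}  ✓accept
'c' @ 3: {1,2,3,4,5,6,7}  ✓accept
'b' @ 4: {1,2,3,4,5,6,7}  ✓accept
'c' @ 5: {1,2,3,4,5,6,7}  ✓accept
after full input: {1,2,3,4,5,6,7}  (accept=1 in)

Answer: ACCEPT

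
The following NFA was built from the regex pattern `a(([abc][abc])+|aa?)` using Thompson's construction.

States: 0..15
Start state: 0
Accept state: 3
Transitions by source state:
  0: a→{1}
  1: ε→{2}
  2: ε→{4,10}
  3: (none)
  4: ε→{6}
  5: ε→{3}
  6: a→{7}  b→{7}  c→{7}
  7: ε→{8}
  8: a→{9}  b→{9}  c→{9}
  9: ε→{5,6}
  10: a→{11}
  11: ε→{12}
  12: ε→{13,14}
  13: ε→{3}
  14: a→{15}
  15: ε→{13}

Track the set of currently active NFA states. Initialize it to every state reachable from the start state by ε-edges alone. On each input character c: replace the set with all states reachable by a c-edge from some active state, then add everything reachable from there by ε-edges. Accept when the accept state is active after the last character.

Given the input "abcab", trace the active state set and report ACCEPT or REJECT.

start: ε-closure({0}) = {0}
'a' @ 1: {1,2,4,6,10}
'b' @ 2: {7,8}
'c' @ 3: {3,5,6,9}  [accepting]
'a' @ 4: {7,8}
'b' @ 5: {3,5,6,9}  [accepting]
final: {3,5,6,9}; accept 3 in set

Answer: ACCEPT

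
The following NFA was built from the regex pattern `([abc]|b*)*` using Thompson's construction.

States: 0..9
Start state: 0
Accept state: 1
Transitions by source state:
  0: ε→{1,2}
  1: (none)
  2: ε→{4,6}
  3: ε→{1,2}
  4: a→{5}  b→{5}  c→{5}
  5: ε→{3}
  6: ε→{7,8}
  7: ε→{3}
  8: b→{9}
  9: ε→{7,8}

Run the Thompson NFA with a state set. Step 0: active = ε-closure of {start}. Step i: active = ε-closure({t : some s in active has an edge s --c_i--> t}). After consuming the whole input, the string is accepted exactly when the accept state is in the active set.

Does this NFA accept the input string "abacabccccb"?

initial (ε-close {0}): {0,1,2,3,4,6,7,8}
'a' @ 1: {1,2,3,4,5,6,7,8}  [accepting]
'b' @ 2: {1,2,3,4,5,6,7,8,9}  [accepting]
'a' @ 3: {1,2,3,4,5,6,7,8}  [accepting]
'c' @ 4: {1,2,3,4,5,6,7,8}  [accepting]
'a' @ 5: {1,2,3,4,5,6,7,8}  [accepting]
'b' @ 6: {1,2,3,4,5,6,7,8,9}  [accepting]
'c' @ 7: {1,2,3,4,5,6,7,8}  [accepting]
'c' @ 8: {1,2,3,4,5,6,7,8}  [accepting]
'c' @ 9: {1,2,3,4,5,6,7,8}  [accepting]
'c' @ 10: {1,2,3,4,5,6,7,8}  [accepting]
'b' @ 11: {1,2,3,4,5,6,7,8,9}  [accepting]
after full input: {1,2,3,4,5,6,7,8,9}  (accept=1 in)

Answer: ACCEPT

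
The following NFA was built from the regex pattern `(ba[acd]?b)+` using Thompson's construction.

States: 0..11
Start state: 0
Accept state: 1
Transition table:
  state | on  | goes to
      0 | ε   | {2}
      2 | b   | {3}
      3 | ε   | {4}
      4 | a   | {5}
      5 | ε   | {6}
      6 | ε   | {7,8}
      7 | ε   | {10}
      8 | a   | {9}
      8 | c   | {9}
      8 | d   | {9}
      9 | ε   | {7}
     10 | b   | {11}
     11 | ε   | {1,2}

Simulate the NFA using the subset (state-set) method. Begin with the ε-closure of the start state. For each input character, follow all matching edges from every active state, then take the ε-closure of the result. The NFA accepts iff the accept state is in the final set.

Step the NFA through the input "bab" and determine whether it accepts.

start: ε-closure({0}) = {0,2}
'b' @ 1: {3,4}
'a' @ 2: {5,6,7,8,10}
'b' @ 3: {1,2,11}  [accepting]
final: {1,2,11}; accept 1 in set

Answer: ACCEPT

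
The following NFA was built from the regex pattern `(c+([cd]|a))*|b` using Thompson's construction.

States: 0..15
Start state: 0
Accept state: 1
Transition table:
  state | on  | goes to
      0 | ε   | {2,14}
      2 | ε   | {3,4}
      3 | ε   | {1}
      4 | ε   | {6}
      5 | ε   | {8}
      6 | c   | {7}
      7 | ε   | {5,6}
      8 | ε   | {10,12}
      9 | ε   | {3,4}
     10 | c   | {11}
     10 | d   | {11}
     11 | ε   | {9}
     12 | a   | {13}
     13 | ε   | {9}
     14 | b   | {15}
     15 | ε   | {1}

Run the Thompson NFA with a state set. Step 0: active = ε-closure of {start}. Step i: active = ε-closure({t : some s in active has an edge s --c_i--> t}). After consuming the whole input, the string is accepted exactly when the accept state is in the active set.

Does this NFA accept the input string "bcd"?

S₀ = ε-closure({0}) = {0,1,2,3,4,6,14}
'b' @ 1: {1,15}  (accept∈set)
'c' @ 2: {}  — no active states
rest 'd' ignored (set empty)
final: {}; accept 1 not in set

Answer: REJECT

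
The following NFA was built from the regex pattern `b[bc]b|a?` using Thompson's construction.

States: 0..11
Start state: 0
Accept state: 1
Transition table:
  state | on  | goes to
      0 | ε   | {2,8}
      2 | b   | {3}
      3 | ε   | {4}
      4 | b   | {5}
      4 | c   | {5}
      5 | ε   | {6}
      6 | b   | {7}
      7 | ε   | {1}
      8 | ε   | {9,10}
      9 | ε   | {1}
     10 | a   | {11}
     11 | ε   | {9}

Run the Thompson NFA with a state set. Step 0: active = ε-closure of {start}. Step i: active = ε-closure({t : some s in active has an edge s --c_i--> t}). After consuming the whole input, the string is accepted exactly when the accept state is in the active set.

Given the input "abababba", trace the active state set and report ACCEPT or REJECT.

start: ε-closure({0}) = {0,1,2,8,9,10}
'a' @ 1: {1,9,11}  (accept∈set)
'b' @ 2: {}  — state set empty
rest 'ababba' ignored (set empty)
after full input: {}  (accept=1 not in)

Answer: REJECT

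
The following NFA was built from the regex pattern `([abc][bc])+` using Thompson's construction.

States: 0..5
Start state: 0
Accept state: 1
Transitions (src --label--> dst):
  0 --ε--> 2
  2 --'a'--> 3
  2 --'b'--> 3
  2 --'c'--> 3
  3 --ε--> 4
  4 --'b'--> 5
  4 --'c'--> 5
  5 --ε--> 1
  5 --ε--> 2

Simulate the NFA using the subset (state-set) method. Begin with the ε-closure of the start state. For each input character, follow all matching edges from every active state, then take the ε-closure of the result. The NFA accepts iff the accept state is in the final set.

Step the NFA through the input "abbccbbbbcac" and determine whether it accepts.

Answer: ACCEPT

Trace:
S₀ = ε-closure({0}) = {0,2}
'a' @ 1: {3,4}
'b' @ 2: {1,2,5}  (accept∈set)
'b' @ 3: {3,4}
'c' @ 4: {1,2,5}  (accept∈set)
'c' @ 5: {3,4}
'b' @ 6: {1,2,5}  (accept∈set)
'b' @ 7: {3,4}
'b' @ 8: {1,2,5}  (accept∈set)
'b' @ 9: {3,4}
'c' @ 10: {1,2,5}  (accept∈set)
'a' @ 11: {3,4}
'c' @ 12: {1,2,5}  (accept∈set)
after full input: {1,2,5}  (accept=1 in)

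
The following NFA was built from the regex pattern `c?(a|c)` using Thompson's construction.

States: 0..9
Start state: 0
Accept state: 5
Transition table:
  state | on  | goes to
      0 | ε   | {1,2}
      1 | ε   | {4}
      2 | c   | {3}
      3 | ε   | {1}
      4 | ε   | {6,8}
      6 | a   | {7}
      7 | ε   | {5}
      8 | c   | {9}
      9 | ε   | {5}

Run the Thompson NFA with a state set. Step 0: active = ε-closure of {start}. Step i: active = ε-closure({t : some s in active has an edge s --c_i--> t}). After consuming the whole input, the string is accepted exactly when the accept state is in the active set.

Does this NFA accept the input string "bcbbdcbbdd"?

Answer: REJECT

Derivation:
initial (ε-close {0}): {0,1,2,4,6,8}
'b' @ 1: {}  — no active states
rest 'cbbdcbbdd' ignored (set empty)
after full input: {}  (accept=5 not in)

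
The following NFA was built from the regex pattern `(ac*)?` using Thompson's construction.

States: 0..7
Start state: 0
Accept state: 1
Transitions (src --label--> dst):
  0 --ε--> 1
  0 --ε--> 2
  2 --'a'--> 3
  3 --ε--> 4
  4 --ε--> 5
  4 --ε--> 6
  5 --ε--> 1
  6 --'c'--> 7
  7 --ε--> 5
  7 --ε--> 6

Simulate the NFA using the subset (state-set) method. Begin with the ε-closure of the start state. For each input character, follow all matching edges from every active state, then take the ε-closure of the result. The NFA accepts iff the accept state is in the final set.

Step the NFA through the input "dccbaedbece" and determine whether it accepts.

S₀ = ε-closure({0}) = {0,1,2}
'd' @ 1: {}  — dead — no transitions
rest 'ccbaedbece' ignored (set empty)
final: {}; accept 1 not in set

Answer: REJECT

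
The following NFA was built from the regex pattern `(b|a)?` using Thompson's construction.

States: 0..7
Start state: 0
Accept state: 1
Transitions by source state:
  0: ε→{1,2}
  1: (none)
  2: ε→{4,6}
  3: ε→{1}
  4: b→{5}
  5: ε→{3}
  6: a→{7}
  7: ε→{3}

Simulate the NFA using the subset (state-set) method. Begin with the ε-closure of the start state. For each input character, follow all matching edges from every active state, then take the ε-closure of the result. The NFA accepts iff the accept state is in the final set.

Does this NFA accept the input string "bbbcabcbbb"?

Answer: REJECT

Trace:
initial (ε-close {0}): {0,1,2,4,6}
'b' @ 1: {1,3,5}  [accepting]
'b' @ 2: {}  — no active states
rest 'bcabcbbb' ignored (set empty)
end set {} — state 1 not in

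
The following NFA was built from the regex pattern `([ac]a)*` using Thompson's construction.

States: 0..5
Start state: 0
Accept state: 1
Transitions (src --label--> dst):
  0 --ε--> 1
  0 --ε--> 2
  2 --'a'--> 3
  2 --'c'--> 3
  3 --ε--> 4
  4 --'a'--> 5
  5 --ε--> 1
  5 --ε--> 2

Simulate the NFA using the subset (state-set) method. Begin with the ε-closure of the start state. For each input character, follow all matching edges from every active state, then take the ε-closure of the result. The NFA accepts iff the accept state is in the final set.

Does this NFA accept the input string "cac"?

Answer: REJECT

Derivation:
initial (ε-close {0}): {0,1,2}
'c' @ 1: {3,4}
'a' @ 2: {1,2,5}  (accept∈set)
'c' @ 3: {3,4}
after full input: {3,4}  (accept=1 not in)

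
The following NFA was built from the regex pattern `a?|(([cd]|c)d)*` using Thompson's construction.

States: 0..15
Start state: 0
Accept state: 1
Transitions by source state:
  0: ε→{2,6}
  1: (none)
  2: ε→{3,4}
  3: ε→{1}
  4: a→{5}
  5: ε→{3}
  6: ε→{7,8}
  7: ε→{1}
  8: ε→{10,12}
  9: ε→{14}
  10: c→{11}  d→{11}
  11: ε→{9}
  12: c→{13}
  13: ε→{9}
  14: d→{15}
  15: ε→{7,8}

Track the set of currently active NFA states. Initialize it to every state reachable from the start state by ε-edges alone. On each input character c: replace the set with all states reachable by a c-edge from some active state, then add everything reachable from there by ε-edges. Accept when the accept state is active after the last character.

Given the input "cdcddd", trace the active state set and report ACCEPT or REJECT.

initial (ε-close {0}): {0,1,2,3,4,6,7,8,10,12}
'c' @ 1: {9,11,13,14}
'd' @ 2: {1,7,8,10,12,15}  [accepting]
'c' @ 3: {9,11,13,14}
'd' @ 4: {1,7,8,10,12,15}  [accepting]
'd' @ 5: {9,11,14}
'd' @ 6: {1,7,8,10,12,15}  [accepting]
final: {1,7,8,10,12,15}; accept 1 in set

Answer: ACCEPT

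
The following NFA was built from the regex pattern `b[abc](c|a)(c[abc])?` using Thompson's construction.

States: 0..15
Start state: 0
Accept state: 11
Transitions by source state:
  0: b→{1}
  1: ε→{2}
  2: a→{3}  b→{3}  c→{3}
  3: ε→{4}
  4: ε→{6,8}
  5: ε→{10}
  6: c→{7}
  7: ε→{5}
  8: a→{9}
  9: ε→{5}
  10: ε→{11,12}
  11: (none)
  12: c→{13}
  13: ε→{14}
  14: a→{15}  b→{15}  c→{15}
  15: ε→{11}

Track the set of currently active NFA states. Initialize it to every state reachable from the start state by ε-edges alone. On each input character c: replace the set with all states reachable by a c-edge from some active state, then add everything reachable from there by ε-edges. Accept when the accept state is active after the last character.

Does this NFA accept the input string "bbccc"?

initial (ε-close {0}): {0}
'b' @ 1: {1,2}
'b' @ 2: {3,4,6,8}
'c' @ 3: {5,7,10,11,12}  [accepting]
'c' @ 4: {13,14}
'c' @ 5: {11,15}  [accepting]
after full input: {11,15}  (accept=11 in)

Answer: ACCEPT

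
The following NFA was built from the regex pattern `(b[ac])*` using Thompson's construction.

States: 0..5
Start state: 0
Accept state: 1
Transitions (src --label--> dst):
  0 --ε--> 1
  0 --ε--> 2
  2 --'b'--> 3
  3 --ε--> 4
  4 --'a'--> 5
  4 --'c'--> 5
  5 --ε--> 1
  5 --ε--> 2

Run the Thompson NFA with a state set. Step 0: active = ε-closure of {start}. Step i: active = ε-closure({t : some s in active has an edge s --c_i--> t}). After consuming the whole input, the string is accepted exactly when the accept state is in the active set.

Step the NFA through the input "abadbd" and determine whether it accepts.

Answer: REJECT

Trace:
initial (ε-close {0}): {0,1,2}
'a' @ 1: {}  — dead — no transitions
rest 'badbd' ignored (set empty)
final: {}; accept 1 not in set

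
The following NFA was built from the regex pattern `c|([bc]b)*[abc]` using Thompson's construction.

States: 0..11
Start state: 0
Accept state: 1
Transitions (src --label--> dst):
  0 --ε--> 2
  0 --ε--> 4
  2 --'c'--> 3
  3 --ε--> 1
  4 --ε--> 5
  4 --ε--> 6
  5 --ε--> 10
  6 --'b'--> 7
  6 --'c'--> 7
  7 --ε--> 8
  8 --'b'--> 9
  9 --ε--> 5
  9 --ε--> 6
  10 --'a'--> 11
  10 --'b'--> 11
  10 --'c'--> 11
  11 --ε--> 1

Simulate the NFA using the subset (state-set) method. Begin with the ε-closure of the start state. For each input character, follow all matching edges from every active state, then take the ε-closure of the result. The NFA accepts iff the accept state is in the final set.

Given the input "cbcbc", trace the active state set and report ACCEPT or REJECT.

Answer: ACCEPT

Trace:
start: ε-closure({0}) = {0,2,4,5,6,10}
'c' @ 1: {1,3,7,8,11}  ✓accept
'b' @ 2: {5,6,9,10}
'c' @ 3: {1,7,8,11}  ✓accept
'b' @ 4: {5,6,9,10}
'c' @ 5: {1,7,8,11}  ✓accept
after full input: {1,7,8,11}  (accept=1 in)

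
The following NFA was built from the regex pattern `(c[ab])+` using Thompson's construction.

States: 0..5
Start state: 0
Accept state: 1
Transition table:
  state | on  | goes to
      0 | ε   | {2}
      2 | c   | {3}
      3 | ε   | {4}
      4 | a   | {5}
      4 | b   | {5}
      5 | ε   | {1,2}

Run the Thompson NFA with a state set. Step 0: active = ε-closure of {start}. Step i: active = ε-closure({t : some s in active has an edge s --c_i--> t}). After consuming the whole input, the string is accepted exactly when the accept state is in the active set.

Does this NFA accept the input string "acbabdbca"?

Answer: REJECT

Steps:
start: ε-closure({0}) = {0,2}
'a' @ 1: {}  — no active states
rest 'cbabdbca' ignored (set empty)
after full input: {}  (accept=1 not in)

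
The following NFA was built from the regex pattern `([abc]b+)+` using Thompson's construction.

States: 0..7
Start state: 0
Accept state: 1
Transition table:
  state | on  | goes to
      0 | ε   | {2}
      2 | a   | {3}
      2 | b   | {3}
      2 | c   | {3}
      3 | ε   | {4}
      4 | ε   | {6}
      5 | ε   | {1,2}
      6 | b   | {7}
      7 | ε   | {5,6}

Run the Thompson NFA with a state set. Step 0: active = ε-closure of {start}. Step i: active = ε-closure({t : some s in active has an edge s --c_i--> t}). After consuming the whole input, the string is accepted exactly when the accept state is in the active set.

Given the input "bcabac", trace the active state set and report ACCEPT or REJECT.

Answer: REJECT

Trace:
S₀ = ε-closure({0}) = {0,2}
'b' @ 1: {3,4,6}
'c' @ 2: {}  — no active states
rest 'abac' ignored (set empty)
after full input: {}  (accept=1 not in)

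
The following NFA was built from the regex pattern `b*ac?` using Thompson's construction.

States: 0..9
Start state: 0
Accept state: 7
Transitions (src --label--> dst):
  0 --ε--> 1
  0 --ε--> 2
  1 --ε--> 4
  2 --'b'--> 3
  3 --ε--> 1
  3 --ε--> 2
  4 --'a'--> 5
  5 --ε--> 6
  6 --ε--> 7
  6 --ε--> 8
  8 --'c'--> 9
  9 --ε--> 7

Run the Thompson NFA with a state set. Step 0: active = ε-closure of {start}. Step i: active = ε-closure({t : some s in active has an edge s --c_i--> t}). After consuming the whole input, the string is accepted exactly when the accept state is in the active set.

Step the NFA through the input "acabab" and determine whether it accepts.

S₀ = ε-closure({0}) = {0,1,2,4}
'a' @ 1: {5,6,7,8}  ✓accept
'c' @ 2: {7,9}  ✓accept
'a' @ 3: {}  — state set empty
rest 'bab' ignored (set empty)
final: {}; accept 7 not in set

Answer: REJECT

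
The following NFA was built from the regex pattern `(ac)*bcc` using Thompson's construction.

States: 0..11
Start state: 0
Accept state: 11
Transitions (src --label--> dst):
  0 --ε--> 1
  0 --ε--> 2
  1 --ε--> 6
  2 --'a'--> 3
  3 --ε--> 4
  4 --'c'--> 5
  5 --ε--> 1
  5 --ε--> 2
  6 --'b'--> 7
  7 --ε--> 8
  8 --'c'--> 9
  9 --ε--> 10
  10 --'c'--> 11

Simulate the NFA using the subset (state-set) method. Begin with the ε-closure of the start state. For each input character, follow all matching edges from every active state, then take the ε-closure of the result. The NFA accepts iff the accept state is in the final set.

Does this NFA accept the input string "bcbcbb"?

initial (ε-close {0}): {0,1,2,6}
'b' @ 1: {7,8}
'c' @ 2: {9,10}
'b' @ 3: {}  — no active states
rest 'cbb' ignored (set empty)
after full input: {}  (accept=11 not in)

Answer: REJECT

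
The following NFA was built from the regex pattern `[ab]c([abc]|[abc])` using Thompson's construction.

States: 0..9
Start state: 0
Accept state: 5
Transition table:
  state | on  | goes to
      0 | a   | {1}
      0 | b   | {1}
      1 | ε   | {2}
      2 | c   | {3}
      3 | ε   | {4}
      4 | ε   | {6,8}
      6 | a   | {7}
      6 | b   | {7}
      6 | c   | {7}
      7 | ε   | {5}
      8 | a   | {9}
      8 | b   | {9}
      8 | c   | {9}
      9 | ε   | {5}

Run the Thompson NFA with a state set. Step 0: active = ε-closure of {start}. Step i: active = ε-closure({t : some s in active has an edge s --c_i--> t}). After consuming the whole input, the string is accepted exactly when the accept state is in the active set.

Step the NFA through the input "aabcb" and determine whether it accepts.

start: ε-closure({0}) = {0}
'a' @ 1: {1,2}
'a' @ 2: {}  — state set empty
rest 'bcb' ignored (set empty)
after full input: {}  (accept=5 not in)

Answer: REJECT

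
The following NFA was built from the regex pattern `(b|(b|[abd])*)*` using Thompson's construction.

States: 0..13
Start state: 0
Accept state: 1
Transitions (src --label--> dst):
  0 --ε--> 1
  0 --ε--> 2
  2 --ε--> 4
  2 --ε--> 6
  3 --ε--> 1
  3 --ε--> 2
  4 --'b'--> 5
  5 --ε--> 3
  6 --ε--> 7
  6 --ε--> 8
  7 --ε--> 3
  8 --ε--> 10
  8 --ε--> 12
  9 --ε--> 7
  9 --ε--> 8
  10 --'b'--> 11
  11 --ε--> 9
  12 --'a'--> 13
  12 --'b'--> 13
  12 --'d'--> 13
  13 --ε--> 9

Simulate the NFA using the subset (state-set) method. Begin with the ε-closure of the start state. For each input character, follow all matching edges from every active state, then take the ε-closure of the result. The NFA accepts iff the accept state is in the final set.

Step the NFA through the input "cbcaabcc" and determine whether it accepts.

S₀ = ε-closure({0}) = {0,1,2,3,4,6,7,8,10,12}
'c' @ 1: {}  — no active states
rest 'bcaabcc' ignored (set empty)
after full input: {}  (accept=1 not in)

Answer: REJECT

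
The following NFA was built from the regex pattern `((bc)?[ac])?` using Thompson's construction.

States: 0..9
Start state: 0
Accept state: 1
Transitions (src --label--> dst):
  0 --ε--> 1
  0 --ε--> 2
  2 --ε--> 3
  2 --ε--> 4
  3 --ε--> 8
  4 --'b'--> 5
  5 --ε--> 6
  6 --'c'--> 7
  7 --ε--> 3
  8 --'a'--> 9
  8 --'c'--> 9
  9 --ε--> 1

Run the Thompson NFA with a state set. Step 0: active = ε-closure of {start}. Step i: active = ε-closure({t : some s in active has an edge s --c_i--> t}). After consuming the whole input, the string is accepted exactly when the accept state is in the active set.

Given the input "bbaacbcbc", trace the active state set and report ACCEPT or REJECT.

Answer: REJECT

Derivation:
initial (ε-close {0}): {0,1,2,3,4,8}
'b' @ 1: {5,6}
'b' @ 2: {}  — dead — no transitions
rest 'aacbcbc' ignored (set empty)
end set {} — state 1 not in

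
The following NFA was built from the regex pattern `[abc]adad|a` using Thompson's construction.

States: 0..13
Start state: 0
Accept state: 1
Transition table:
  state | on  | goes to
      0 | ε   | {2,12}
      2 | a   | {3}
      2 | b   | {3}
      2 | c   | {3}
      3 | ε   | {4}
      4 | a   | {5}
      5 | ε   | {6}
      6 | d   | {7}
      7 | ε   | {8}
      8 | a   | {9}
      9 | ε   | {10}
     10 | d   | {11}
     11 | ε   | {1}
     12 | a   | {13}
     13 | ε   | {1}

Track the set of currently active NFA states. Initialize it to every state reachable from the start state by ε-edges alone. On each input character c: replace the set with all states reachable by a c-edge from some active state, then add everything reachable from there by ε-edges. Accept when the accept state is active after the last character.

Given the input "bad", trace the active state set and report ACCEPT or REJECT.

S₀ = ε-closure({0}) = {0,2,12}
'b' @ 1: {3,4}
'a' @ 2: {5,6}
'd' @ 3: {7,8}
final: {7,8}; accept 1 not in set

Answer: REJECT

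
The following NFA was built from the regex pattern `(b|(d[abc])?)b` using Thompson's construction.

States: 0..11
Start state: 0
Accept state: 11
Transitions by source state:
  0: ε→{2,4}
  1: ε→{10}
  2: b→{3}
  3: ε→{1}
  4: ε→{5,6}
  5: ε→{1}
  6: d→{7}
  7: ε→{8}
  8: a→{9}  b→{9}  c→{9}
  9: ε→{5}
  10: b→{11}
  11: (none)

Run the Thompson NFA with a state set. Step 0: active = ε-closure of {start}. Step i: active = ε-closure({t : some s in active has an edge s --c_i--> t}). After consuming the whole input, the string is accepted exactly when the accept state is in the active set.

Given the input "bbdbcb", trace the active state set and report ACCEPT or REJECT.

S₀ = ε-closure({0}) = {0,1,2,4,5,6,10}
'b' @ 1: {1,3,10,11}  [accepting]
'b' @ 2: {11}  [accepting]
'd' @ 3: {}  — dead — no transitions
rest 'bcb' ignored (set empty)
end set {} — state 11 not in

Answer: REJECT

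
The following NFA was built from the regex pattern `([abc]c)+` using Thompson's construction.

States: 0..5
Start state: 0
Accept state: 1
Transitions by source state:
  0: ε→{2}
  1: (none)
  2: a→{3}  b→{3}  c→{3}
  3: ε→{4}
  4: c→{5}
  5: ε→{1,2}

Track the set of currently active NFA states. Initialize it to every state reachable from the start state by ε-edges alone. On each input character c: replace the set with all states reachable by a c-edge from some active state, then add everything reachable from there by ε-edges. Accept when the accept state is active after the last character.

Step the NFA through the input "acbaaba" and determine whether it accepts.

Answer: REJECT

Trace:
initial (ε-close {0}): {0,2}
'a' @ 1: {3,4}
'c' @ 2: {1,2,5}  [accepting]
'b' @ 3: {3,4}
'a' @ 4: {}  — no active states
rest 'aba' ignored (set empty)
end set {} — state 1 not in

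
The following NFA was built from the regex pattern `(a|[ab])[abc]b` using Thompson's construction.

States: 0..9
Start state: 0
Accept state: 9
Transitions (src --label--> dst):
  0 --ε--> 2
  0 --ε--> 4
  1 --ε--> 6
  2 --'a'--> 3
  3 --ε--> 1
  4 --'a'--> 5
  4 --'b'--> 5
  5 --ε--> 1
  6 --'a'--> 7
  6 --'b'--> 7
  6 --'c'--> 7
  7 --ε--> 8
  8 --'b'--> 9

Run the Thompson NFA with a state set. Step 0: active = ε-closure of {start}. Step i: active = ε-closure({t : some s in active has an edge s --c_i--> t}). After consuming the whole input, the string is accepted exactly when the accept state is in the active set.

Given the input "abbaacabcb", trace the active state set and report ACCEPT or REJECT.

Answer: REJECT

Steps:
initial (ε-close {0}): {0,2,4}
'a' @ 1: {1,3,5,6}
'b' @ 2: {7,8}
'b' @ 3: {9}  ✓accept
'a' @ 4: {}  — state set empty
rest 'acabcb' ignored (set empty)
after full input: {}  (accept=9 not in)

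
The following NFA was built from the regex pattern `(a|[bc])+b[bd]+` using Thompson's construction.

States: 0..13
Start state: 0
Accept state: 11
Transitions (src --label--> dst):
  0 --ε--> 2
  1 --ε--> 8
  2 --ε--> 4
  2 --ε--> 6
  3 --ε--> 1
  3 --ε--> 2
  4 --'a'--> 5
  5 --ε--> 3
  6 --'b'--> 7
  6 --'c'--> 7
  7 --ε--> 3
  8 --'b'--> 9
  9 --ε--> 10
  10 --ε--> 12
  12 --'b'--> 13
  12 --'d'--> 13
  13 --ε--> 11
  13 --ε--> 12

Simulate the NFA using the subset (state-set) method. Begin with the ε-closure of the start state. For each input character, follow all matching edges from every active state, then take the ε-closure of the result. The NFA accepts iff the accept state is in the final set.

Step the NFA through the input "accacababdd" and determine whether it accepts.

initial (ε-close {0}): {0,2,4,6}
'a' @ 1: {1,2,3,4,5,6,8}
'c' @ 2: {1,2,3,4,6,7,8}
'c' @ 3: {1,2,3,4,6,7,8}
'a' @ 4: {1,2,3,4,5,6,8}
'c' @ 5: {1,2,3,4,6,7,8}
'a' @ 6: {1,2,3,4,5,6,8}
'b' @ 7: {1,2,3,4,6,7,8,9,10,12}
'a' @ 8: {1,2,3,4,5,6,8}
'b' @ 9: {1,2,3,4,6,7,8,9,10,12}
'd' @ 10: {11,12,13}  ✓accept
'd' @ 11: {11,12,13}  ✓accept
final: {11,12,13}; accept 11 in set

Answer: ACCEPT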